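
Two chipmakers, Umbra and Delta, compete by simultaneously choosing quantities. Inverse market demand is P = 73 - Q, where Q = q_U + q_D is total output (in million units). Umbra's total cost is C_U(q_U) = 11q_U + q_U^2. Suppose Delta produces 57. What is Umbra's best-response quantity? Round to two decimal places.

1.25

With the rival's output fixed at 57, Umbra's profit is π_U = (73 - 57 - q_U)q_U - (11q_U + q_U²) = (16 - q_U)q_U - (11q_U + q_U²).
∂π_U/∂q_U = 5 - 4q_U = 0, so q_U = 5/4.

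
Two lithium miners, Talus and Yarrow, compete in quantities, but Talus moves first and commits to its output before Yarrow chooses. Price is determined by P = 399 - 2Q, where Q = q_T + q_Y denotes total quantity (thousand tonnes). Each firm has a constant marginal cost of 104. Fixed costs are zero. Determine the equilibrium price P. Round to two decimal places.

177.75

Solve by backward induction. Given q_T, the follower Yarrow maximises π_Y = (399 - 2q_T - 2q_Y)q_Y - 104q_Y.
∂π_Y/∂q_Y = 295 - 2q_T - 4q_Y = 0 gives the reaction function q_Y = (295 - 2q_T)/4.
Talus substitutes q_Y(q_T) into its own profit: π_T = q_T(399 - 2q_T - (295 - 2q_T)/2) - 104q_T = (503/2 - q_T)q_T - 104q_T.
Leader FOC: 295/2 - 2q_T = 0, so q_T = 295/4.
Then q_Y = (295 - 2·(295/4))/4 = 295/8.
Total output Q = 885/8, so price P = 399 - 2·(885/8) = 711/4.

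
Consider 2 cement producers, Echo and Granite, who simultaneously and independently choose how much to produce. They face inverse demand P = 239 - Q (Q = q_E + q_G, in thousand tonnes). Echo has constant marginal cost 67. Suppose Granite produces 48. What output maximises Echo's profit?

With the rival's output fixed at 48, Echo's profit is π_E = (239 - 48 - q_E)q_E - (67q_E) = (191 - q_E)q_E - (67q_E).
∂π_E/∂q_E = 124 - 2q_E = 0, so q_E = 62.

62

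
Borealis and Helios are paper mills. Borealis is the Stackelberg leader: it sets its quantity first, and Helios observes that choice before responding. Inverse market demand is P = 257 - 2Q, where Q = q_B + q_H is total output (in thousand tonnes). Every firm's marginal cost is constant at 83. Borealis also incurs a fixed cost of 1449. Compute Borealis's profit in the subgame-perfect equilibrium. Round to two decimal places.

443.25

Solve by backward induction. Given q_B, the follower Helios maximises π_H = (257 - 2q_B - 2q_H)q_H - 83q_H.
Setting the follower's marginal profit to zero, 174 - 2q_B - 4q_H = 0, i.e. q_H = (174 - 2q_B)/4.
Borealis substitutes q_H(q_B) into its own profit: π_B = q_B(257 - 2q_B - (174 - 2q_B)/2) - 83q_B = (170 - q_B)q_B - 83q_B.
Leader FOC: 87 - 2q_B = 0, so q_B = 87/2.
Then q_H = (174 - 2·(87/2))/4 = 87/4.
Price P = 257 - 2·(261/4) = 253/2.
Borealis's profit: (253/2 - 83)·(87/2) - 1449 = 1773/4.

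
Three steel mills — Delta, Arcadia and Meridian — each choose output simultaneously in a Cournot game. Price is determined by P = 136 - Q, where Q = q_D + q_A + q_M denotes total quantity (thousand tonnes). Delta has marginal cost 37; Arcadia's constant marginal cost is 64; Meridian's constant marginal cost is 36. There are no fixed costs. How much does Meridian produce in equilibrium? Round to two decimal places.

32.25

Delta's profit: π_D = (136 - Q)q_D - (37q_D). Setting ∂π_D/∂q_D = 0: 99 - 2q_D - (q_A + q_M) = 0.
Arcadia's first-order condition: 72 - 2q_A - (q_D + q_M) = 0.
Meridian's first-order condition: 100 - 2q_M - (q_D + q_A) = 0.
Summing all 3 equations gives 271 − 4Q = 0, hence Q = 271/4.
Back-substituting: q_D = (99 − 271/4) = 125/4, q_A = (72 − 271/4) = 17/4, q_M = (100 − 271/4) = 129/4.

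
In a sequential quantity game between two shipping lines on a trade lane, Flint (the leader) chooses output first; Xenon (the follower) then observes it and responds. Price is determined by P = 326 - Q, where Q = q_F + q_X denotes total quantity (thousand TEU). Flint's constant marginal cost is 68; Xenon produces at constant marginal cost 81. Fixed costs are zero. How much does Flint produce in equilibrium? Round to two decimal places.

135.50

Solve by backward induction. Given q_F, the follower Xenon maximises π_X = (326 - q_F - q_X)q_X - 81q_X.
∂π_X/∂q_X = 245 - q_F - 2q_X = 0 gives the reaction function q_X = (245 - q_F)/2.
The leader anticipates this reaction. Substituting into P = 326 - Q gives P = 407/2 - (1/2)q_F, so π_F = (407/2 - (1/2)q_F)q_F - 68q_F.
The leader's first-order condition 271/2 - q_F = 0 yields q_F = 271/2.
Then q_X = (245 - 271/2)/2 = 219/4.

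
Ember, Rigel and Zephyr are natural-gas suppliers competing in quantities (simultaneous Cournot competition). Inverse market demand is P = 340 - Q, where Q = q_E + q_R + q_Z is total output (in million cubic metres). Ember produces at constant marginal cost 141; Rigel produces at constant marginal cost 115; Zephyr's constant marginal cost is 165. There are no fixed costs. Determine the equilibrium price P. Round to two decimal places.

Ember's profit: π_E = (340 - Q)q_E - (141q_E). Setting ∂π_E/∂q_E = 0: 199 - 2q_E - (q_R + q_Z) = 0.
Rigel's first-order condition: 225 - 2q_R - (q_E + q_Z) = 0.
Zephyr's first-order condition: 175 - 2q_Z - (q_E + q_R) = 0.
Adding the 3 conditions: 599 − 2Q − 2Q = 0, i.e. Q = 599/4.
Back-substituting: q_E = (199 − 599/4) = 197/4, q_R = (225 − 599/4) = 301/4, q_Z = (175 − 599/4) = 101/4.
Total output Q = 599/4, so price P = 340 - 599/4 = 761/4.

190.25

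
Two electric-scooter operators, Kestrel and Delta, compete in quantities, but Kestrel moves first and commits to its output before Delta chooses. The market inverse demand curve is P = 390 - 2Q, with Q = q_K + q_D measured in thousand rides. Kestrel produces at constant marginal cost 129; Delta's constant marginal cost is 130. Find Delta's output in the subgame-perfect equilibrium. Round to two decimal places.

The follower Delta best-responds to any q_K: π_D = (390 - 2Q)q_D - 130q_D.
Setting the follower's marginal profit to zero, 260 - 2q_K - 4q_D = 0, i.e. q_D = (260 - 2q_K)/4.
Kestrel substitutes q_D(q_K) into its own profit: π_K = q_K(390 - 2q_K - (260 - 2q_K)/2) - 129q_K = (260 - q_K)q_K - 129q_K.
Maximising: ∂π_K/∂q_K = 131 - 2q_K = 0, giving q_K = 131/2.
Then q_D = (260 - 2·(131/2))/4 = 129/4.

32.25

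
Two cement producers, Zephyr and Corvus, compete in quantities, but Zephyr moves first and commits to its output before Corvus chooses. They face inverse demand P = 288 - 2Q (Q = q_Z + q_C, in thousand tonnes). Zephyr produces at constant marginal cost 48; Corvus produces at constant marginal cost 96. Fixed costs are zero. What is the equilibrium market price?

Solve by backward induction. Given q_Z, the follower Corvus maximises π_C = (288 - 2q_Z - 2q_C)q_C - 96q_C.
Follower FOC: 192 - 2q_Z - 4q_C = 0, so q_C(q_Z) = (192 - 2q_Z)/4.
Zephyr substitutes q_C(q_Z) into its own profit: π_Z = q_Z(288 - 2q_Z - (192 - 2q_Z)/2) - 48q_Z = (192 - q_Z)q_Z - 48q_Z.
Leader FOC: 144 - 2q_Z = 0, so q_Z = 72.
Then q_C = (192 - 2·72)/4 = 12.
Total output Q = 84, so price P = 288 - 2·84 = 120.

120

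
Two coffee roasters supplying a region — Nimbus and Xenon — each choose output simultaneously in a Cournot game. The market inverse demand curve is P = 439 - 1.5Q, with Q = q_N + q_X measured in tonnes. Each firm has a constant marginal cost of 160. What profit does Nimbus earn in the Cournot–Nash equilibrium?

5766

Each firm earns π_i = (439 - 1.5Q)q_i - 160q_i.
Setting ∂π_i/∂q_i = 0 with rivals' quantities fixed: 279 - 3q_i - (3/2)q_j = 0.
By symmetry each firm produces the same amount; substituting q_j = q_i yields q_i = 279/(9/2) = 62.
Price P = 439 - (3/2)·124 = 253.
Nimbus's profit: (253 - 160)·62 = 5766.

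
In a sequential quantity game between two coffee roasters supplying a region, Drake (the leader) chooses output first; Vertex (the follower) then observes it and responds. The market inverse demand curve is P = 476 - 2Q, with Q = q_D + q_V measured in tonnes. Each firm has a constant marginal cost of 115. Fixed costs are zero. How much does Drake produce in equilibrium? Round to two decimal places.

90.25

The follower Vertex best-responds to any q_D: π_V = (476 - 2Q)q_V - 115q_V.
Setting the follower's marginal profit to zero, 361 - 2q_D - 4q_V = 0, i.e. q_V = (361 - 2q_D)/4.
Drake substitutes q_V(q_D) into its own profit: π_D = q_D(476 - 2q_D - (361 - 2q_D)/2) - 115q_D = (591/2 - q_D)q_D - 115q_D.
Maximising: ∂π_D/∂q_D = 361/2 - 2q_D = 0, giving q_D = 361/4.
Then q_V = (361 - 2·(361/4))/4 = 361/8.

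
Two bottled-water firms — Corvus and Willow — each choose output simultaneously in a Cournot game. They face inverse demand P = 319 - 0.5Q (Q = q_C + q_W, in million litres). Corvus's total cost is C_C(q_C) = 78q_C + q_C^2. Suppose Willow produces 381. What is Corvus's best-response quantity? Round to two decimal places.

With the rival's output fixed at 381, Corvus's profit is π_C = (319 - (1/2)·381 - (1/2)q_C)q_C - (78q_C + q_C²) = (257/2 - (1/2)q_C)q_C - (78q_C + q_C²).
∂π_C/∂q_C = 101/2 - 3q_C = 0, so q_C = 101/6.

16.83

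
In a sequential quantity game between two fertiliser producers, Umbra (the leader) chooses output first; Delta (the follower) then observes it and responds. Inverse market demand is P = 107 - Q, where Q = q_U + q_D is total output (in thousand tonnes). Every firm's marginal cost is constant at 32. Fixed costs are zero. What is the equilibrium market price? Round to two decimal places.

50.75

Solve by backward induction. Given q_U, the follower Delta maximises π_D = (107 - q_U - q_D)q_D - 32q_D.
Follower FOC: 75 - q_U - 2q_D = 0, so q_D(q_U) = (75 - q_U)/2.
Umbra substitutes q_D(q_U) into its own profit: π_U = q_U(107 - q_U - (75 - q_U)/2) - 32q_U = (139/2 - (1/2)q_U)q_U - 32q_U.
Maximising: ∂π_U/∂q_U = 75/2 - q_U = 0, giving q_U = 75/2.
Then q_D = (75 - 75/2)/2 = 75/4.
Total output Q = 225/4, so price P = 107 - 225/4 = 203/4.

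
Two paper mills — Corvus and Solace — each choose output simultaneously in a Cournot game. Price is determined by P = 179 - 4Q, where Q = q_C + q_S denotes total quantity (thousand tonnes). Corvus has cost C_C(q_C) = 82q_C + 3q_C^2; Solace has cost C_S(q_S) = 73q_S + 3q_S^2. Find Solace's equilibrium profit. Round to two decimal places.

Corvus's profit: π_C = (179 - 4Q)q_C - (82q_C + 3q_C²). Setting ∂π_C/∂q_C = 0: 97 - 14q_C - 4(q_S) = 0.
Solace's profit: π_S = (179 - 4Q)q_S - (73q_S + 3q_S²). Setting ∂π_S/∂q_S = 0: 106 - 14q_S - 4(q_C) = 0.
So q_C = (97 - 4q_S)/14 and q_S = (106 - 4q_C)/14.
Solving the pair: q_C = 467/90, q_S = 274/45.
Price P = 179 - 4·(203/18) = 1205/9.
Solace's profit: (1205/9)·(274/45) - 73·(274/45) - 3(274/45)² = 259.5220.

259.52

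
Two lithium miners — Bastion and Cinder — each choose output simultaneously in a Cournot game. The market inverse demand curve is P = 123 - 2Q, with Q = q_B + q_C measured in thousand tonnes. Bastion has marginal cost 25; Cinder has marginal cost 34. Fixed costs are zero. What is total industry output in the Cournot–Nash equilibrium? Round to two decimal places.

31.17

Bastion's profit: π_B = (123 - 2Q)q_B - (25q_B). Setting ∂π_B/∂q_B = 0: 98 - 4q_B - 2(q_C) = 0.
Cinder's profit: π_C = (123 - 2Q)q_C - (34q_C). Setting ∂π_C/∂q_C = 0: 89 - 4q_C - 2(q_B) = 0.
So q_B = (98 - 2q_C)/4 and q_C = (89 - 2q_B)/4.
Solving the pair: q_B = 107/6, q_C = 40/3.
Total output Q = 107/6 + 40/3 = 187/6.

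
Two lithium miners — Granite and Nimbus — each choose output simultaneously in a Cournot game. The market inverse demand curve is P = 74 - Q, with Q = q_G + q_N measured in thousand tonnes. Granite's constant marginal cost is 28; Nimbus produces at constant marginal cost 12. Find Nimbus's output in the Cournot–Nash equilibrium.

Granite's profit: π_G = (74 - Q)q_G - (28q_G). Setting ∂π_G/∂q_G = 0: 46 - 2q_G - (q_N) = 0.
Nimbus's profit: π_N = (74 - Q)q_N - (12q_N). Setting ∂π_N/∂q_N = 0: 62 - 2q_N - (q_G) = 0.
So q_G = (46 - q_N)/2 and q_N = (62 - q_G)/2.
Solving the pair: q_G = 10, q_N = 26.

26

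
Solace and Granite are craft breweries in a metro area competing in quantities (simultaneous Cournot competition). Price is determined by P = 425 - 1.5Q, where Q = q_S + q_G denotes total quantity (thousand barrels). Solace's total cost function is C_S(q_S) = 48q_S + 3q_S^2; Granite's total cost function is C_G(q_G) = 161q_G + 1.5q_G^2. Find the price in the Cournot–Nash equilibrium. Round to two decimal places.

318.43

Solace's profit: π_S = (425 - 1.5Q)q_S - (48q_S + 3q_S²). Setting ∂π_S/∂q_S = 0: 377 - 9q_S - (3/2)(q_G) = 0.
Granite's profit: π_G = (425 - 1.5Q)q_G - (161q_G + (3/2)q_G²). Setting ∂π_G/∂q_G = 0: 264 - 6q_G - (3/2)(q_S) = 0.
Best responses: q_S = (377 - (3/2)q_G)/9, q_G = (264 - (3/2)q_S)/6.
Substituting one into the other gives q_S = 36.0580 and q_G = 34.9855.
Total output Q = 1634/23, so price P = 425 - (3/2)·(1634/23) = 318.4348.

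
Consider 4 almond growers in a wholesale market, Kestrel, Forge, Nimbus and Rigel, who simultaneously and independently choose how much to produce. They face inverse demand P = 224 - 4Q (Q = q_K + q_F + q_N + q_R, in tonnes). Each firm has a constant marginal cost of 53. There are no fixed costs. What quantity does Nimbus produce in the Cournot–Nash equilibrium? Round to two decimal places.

8.55

Each firm earns π_i = (224 - 4Q)q_i - 53q_i.
Setting ∂π_i/∂q_i = 0 with rivals' quantities fixed: 171 - 8q_i - 4·Σ_{j≠i} q_j = 0.
By symmetry each firm produces the same amount; substituting Σ_{j≠i} q_j = 3q_i yields q_i = 171/20.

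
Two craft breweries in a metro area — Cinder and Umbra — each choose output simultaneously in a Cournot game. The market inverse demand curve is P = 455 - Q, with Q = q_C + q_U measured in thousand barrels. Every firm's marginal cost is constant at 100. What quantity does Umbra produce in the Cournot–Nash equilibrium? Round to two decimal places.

118.33

Each firm earns π_i = (455 - Q)q_i - 100q_i.
Setting ∂π_i/∂q_i = 0 with rivals' quantities fixed: 355 - 2q_i - q_j = 0.
By symmetry each firm produces the same amount; substituting q_j = q_i yields q_i = 355/3.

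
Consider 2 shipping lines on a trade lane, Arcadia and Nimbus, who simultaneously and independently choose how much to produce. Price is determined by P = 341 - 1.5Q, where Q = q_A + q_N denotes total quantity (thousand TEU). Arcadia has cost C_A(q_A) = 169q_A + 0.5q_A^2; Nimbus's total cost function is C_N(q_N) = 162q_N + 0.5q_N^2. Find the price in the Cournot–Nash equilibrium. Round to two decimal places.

Arcadia's profit: π_A = (341 - 1.5Q)q_A - (169q_A + (1/2)q_A²). Setting ∂π_A/∂q_A = 0: 172 - 4q_A - (3/2)(q_N) = 0.
Nimbus's first-order condition: 179 - 4q_N - (3/2)(q_A) = 0.
So q_A = (172 - (3/2)q_N)/4 and q_N = (179 - (3/2)q_A)/4.
Substituting one into the other gives q_A = 1678/55 and q_N = 1832/55.
Total output Q = 702/11, so price P = 341 - (3/2)·(702/11) = 245.2727.

245.27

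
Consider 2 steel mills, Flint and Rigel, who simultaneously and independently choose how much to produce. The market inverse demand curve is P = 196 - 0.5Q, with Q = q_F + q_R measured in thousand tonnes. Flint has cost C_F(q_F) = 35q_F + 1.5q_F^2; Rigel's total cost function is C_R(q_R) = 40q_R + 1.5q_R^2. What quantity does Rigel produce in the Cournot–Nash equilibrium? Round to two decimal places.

Flint's profit: π_F = (196 - 0.5Q)q_F - (35q_F + (3/2)q_F²). Setting ∂π_F/∂q_F = 0: 161 - 4q_F - (1/2)(q_R) = 0.
Rigel's profit: π_R = (196 - 0.5Q)q_R - (40q_R + (3/2)q_R²). Setting ∂π_R/∂q_R = 0: 156 - 4q_R - (1/2)(q_F) = 0.
Best responses: q_F = (161 - (1/2)q_R)/4, q_R = (156 - (1/2)q_F)/4.
Solving the pair: q_F = 35.9365, q_R = 34.5079.

34.51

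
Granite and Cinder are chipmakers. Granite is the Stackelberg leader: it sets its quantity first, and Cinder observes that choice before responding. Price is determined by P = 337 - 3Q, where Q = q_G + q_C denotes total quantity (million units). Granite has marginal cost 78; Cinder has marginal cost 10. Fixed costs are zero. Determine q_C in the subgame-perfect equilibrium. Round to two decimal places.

Solve by backward induction. Given q_G, the follower Cinder maximises π_C = (337 - 3q_G - 3q_C)q_C - 10q_C.
∂π_C/∂q_C = 327 - 3q_G - 6q_C = 0 gives the reaction function q_C = (327 - 3q_G)/6.
The leader anticipates this reaction. Substituting into P = 337 - 3Q gives P = 347/2 - (3/2)q_G, so π_G = (347/2 - (3/2)q_G)q_G - 78q_G.
Leader FOC: 191/2 - 3q_G = 0, so q_G = 191/6.
Then q_C = (327 - 3·(191/6))/6 = 463/12.

38.58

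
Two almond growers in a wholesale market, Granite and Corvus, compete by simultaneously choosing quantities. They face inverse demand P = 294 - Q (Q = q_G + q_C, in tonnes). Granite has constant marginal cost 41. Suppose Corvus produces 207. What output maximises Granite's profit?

With the rival's output fixed at 207, Granite's profit is π_G = (294 - 207 - q_G)q_G - (41q_G) = (87 - q_G)q_G - (41q_G).
∂π_G/∂q_G = 46 - 2q_G = 0, so q_G = 23.

23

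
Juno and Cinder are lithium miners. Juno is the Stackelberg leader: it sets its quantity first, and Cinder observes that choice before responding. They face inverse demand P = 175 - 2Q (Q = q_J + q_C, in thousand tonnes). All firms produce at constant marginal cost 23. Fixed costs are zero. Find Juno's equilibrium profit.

The follower Cinder best-responds to any q_J: π_C = (175 - 2Q)q_C - 23q_C.
Setting the follower's marginal profit to zero, 152 - 2q_J - 4q_C = 0, i.e. q_C = (152 - 2q_J)/4.
Juno substitutes q_C(q_J) into its own profit: π_J = q_J(175 - 2q_J - (152 - 2q_J)/2) - 23q_J = (99 - q_J)q_J - 23q_J.
The leader's first-order condition 76 - 2q_J = 0 yields q_J = 38.
Then q_C = (152 - 2·38)/4 = 19.
Price P = 175 - 2·57 = 61.
Juno's profit: (61 - 23)·38 = 1444.

1444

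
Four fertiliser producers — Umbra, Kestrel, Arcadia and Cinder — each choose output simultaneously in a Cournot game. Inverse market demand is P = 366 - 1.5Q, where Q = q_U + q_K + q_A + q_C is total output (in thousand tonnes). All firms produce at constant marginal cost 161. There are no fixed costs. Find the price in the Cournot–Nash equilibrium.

202

A representative firm's profit is π_i = q_i(366 - 1.5Q) - 161q_i.
First-order condition (treating rivals' output as given): 205 - 3q_i - (3/2)·Σ_{j≠i} q_j = 0.
With identical firms every q_j equals q_i, so Σ_{j≠i} q_j = 3q_i and 205 = (15/2)q_i, giving q_i = 82/3.
Total output Q = 328/3, so price P = 366 - (3/2)·(328/3) = 202.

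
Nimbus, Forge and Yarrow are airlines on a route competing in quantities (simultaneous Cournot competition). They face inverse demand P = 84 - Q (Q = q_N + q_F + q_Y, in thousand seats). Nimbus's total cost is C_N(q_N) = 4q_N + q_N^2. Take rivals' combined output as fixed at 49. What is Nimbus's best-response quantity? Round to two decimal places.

7.75

With rivals' combined output fixed at 49, Nimbus's profit is π_N = (84 - 49 - q_N)q_N - (4q_N + q_N²) = (35 - q_N)q_N - (4q_N + q_N²).
∂π_N/∂q_N = 31 - 4q_N = 0, so q_N = 31/4.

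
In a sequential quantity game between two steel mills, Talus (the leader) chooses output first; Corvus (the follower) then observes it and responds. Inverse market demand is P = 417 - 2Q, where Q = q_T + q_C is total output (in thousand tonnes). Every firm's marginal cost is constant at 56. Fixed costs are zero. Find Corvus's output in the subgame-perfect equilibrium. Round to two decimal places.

Solve by backward induction. Given q_T, the follower Corvus maximises π_C = (417 - 2q_T - 2q_C)q_C - 56q_C.
Follower FOC: 361 - 2q_T - 4q_C = 0, so q_C(q_T) = (361 - 2q_T)/4.
The leader anticipates this reaction. Substituting into P = 417 - 2Q gives P = 473/2 - q_T, so π_T = (473/2 - q_T)q_T - 56q_T.
Leader FOC: 361/2 - 2q_T = 0, so q_T = 361/4.
Then q_C = (361 - 2·(361/4))/4 = 361/8.

45.13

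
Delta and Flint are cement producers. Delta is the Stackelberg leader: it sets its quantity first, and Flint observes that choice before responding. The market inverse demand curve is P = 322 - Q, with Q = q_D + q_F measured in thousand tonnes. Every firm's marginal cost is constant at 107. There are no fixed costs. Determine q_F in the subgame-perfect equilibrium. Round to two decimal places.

Solve by backward induction. Given q_D, the follower Flint maximises π_F = (322 - q_D - q_F)q_F - 107q_F.
∂π_F/∂q_F = 215 - q_D - 2q_F = 0 gives the reaction function q_F = (215 - q_D)/2.
Delta substitutes q_F(q_D) into its own profit: π_D = q_D(322 - q_D - (215 - q_D)/2) - 107q_D = (429/2 - (1/2)q_D)q_D - 107q_D.
Leader FOC: 215/2 - q_D = 0, so q_D = 215/2.
Then q_F = (215 - 215/2)/2 = 215/4.

53.75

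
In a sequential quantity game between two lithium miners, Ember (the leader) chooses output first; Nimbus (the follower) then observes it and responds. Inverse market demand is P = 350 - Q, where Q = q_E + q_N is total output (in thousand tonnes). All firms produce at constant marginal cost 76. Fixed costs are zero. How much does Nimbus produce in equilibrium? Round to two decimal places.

Solve by backward induction. Given q_E, the follower Nimbus maximises π_N = (350 - q_E - q_N)q_N - 76q_N.
∂π_N/∂q_N = 274 - q_E - 2q_N = 0 gives the reaction function q_N = (274 - q_E)/2.
The leader anticipates this reaction. Substituting into P = 350 - Q gives P = 213 - (1/2)q_E, so π_E = (213 - (1/2)q_E)q_E - 76q_E.
Leader FOC: 137 - q_E = 0, so q_E = 137.
Then q_N = (274 - 137)/2 = 137/2.

68.50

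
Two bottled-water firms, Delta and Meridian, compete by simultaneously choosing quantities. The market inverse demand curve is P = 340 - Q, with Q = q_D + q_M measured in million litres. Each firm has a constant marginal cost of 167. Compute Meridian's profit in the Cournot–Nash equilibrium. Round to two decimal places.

Each firm earns π_i = (340 - Q)q_i - 167q_i.
Setting ∂π_i/∂q_i = 0 with rivals' quantities fixed: 173 - 2q_i - q_j = 0.
With identical firms every q_j equals q_i, so q_j = q_i and 173 = 3q_i, giving q_i = 173/3.
Price P = 340 - 346/3 = 674/3.
Meridian's profit: (674/3 - 167)·(173/3) = 3325.4444.

3325.44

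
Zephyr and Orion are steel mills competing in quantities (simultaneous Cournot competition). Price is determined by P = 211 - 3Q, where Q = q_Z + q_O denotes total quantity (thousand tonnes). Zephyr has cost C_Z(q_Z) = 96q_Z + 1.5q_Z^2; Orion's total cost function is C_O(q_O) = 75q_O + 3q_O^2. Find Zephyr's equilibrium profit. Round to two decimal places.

433.79

Zephyr's profit: π_Z = (211 - 3Q)q_Z - (96q_Z + (3/2)q_Z²). Setting ∂π_Z/∂q_Z = 0: 115 - 9q_Z - 3(q_O) = 0.
Orion's profit: π_O = (211 - 3Q)q_O - (75q_O + 3q_O²). Setting ∂π_O/∂q_O = 0: 136 - 12q_O - 3(q_Z) = 0.
Rearranging gives the reaction functions q_Z = (115 - 3q_O)/9 and q_O = (136 - 3q_Z)/12.
Solving the pair: q_Z = 108/11, q_O = 293/33.
Price P = 211 - 3·(617/33) = 1704/11.
Zephyr's profit: (1704/11)·(108/11) - 96·(108/11) - (3/2)(108/11)² = 433.7851.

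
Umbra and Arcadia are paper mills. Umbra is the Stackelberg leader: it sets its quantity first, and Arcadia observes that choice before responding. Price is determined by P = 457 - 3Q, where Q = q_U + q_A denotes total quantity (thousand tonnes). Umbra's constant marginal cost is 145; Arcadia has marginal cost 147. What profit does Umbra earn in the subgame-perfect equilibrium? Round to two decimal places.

Solve by backward induction. Given q_U, the follower Arcadia maximises π_A = (457 - 3q_U - 3q_A)q_A - 147q_A.
Follower FOC: 310 - 3q_U - 6q_A = 0, so q_A(q_U) = (310 - 3q_U)/6.
The leader anticipates this reaction. Substituting into P = 457 - 3Q gives P = 302 - (3/2)q_U, so π_U = (302 - (3/2)q_U)q_U - 145q_U.
Maximising: ∂π_U/∂q_U = 157 - 3q_U = 0, giving q_U = 157/3.
Then q_A = (310 - 3·(157/3))/6 = 51/2.
Price P = 457 - 3·(467/6) = 447/2.
Umbra's profit: (447/2 - 145)·(157/3) = 4108.1667.

4108.17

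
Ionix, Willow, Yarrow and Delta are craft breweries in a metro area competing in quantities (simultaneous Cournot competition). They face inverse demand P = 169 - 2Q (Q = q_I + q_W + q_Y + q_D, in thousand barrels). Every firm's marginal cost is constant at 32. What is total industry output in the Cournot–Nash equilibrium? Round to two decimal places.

54.80

Each firm earns π_i = (169 - 2Q)q_i - 32q_i.
First-order condition (treating rivals' output as given): 137 - 4q_i - 2·Σ_{j≠i} q_j = 0.
By symmetry each firm produces the same amount; substituting Σ_{j≠i} q_j = 3q_i yields q_i = 137/10.
Total output Q = 137/10 + 137/10 + 137/10 + 137/10 = 274/5.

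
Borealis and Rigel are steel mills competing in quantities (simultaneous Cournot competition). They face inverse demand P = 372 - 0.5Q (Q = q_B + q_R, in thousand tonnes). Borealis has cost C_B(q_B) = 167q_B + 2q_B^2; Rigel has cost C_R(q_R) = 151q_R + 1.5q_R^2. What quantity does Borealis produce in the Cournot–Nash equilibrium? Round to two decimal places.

Borealis's profit: π_B = (372 - 0.5Q)q_B - (167q_B + 2q_B²). Setting ∂π_B/∂q_B = 0: 205 - 5q_B - (1/2)(q_R) = 0.
Rigel's profit: π_R = (372 - 0.5Q)q_R - (151q_R + (3/2)q_R²). Setting ∂π_R/∂q_R = 0: 221 - 4q_R - (1/2)(q_B) = 0.
So q_B = (205 - (1/2)q_R)/5 and q_R = (221 - (1/2)q_B)/4.
Solving the pair: q_B = 35.9241, q_R = 50.7595.

35.92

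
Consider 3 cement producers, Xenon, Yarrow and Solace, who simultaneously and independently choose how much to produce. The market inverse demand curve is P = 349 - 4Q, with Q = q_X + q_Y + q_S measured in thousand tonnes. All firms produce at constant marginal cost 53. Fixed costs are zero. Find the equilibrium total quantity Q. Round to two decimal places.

55.50

A representative firm's profit is π_i = q_i(349 - 4Q) - 53q_i.
Setting ∂π_i/∂q_i = 0 with rivals' quantities fixed: 296 - 8q_i - 4·Σ_{j≠i} q_j = 0.
By symmetry each firm produces the same amount; substituting Σ_{j≠i} q_j = 2q_i yields q_i = 296/16 = 37/2.
Total output Q = 37/2 + 37/2 + 37/2 = 111/2.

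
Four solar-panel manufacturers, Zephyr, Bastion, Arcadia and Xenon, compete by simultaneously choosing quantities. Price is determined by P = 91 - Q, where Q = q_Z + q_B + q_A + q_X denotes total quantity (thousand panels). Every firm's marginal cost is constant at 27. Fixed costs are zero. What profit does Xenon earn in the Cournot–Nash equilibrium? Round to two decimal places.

163.84

Each firm earns π_i = (91 - Q)q_i - 27q_i.
First-order condition (treating rivals' output as given): 64 - 2q_i - Σ_{j≠i} q_j = 0.
With identical firms every q_j equals q_i, so Σ_{j≠i} q_j = 3q_i and 64 = 5q_i, giving q_i = 64/5.
Price P = 91 - 256/5 = 199/5.
Xenon's profit: (199/5 - 27)·(64/5) = 163.8400.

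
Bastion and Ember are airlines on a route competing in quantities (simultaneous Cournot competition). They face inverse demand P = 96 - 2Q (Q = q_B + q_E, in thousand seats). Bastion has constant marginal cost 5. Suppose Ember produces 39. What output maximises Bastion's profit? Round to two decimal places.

With the rival's output fixed at 39, Bastion's profit is π_B = (96 - 2·39 - 2q_B)q_B - (5q_B) = (18 - 2q_B)q_B - (5q_B).
∂π_B/∂q_B = 13 - 4q_B = 0, so q_B = 13/4.

3.25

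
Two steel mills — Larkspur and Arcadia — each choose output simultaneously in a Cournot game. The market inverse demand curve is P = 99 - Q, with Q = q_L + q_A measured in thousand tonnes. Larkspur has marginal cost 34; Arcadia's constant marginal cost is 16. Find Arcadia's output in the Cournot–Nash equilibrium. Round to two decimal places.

Larkspur's profit: π_L = (99 - Q)q_L - (34q_L). Setting ∂π_L/∂q_L = 0: 65 - 2q_L - (q_A) = 0.
Arcadia's profit: π_A = (99 - Q)q_A - (16q_A). Setting ∂π_A/∂q_A = 0: 83 - 2q_A - (q_L) = 0.
Best responses: q_L = (65 - q_A)/2, q_A = (83 - q_L)/2.
Substituting one into the other gives q_L = 47/3 and q_A = 101/3.

33.67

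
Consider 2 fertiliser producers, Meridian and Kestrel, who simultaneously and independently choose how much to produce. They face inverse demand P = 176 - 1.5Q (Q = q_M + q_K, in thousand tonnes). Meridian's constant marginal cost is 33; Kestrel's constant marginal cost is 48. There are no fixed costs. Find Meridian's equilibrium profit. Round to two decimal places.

Meridian's profit: π_M = (176 - 1.5Q)q_M - (33q_M). Setting ∂π_M/∂q_M = 0: 143 - 3q_M - (3/2)(q_K) = 0.
Kestrel's profit: π_K = (176 - 1.5Q)q_K - (48q_K). Setting ∂π_K/∂q_K = 0: 128 - 3q_K - (3/2)(q_M) = 0.
Best responses: q_M = (143 - (3/2)q_K)/3, q_K = (128 - (3/2)q_M)/3.
Substituting one into the other gives q_M = 316/9 and q_K = 226/9.
Price P = 176 - (3/2)·(542/9) = 257/3.
Meridian's profit: (257/3 - 33)·(316/9) = 1849.1852.

1849.19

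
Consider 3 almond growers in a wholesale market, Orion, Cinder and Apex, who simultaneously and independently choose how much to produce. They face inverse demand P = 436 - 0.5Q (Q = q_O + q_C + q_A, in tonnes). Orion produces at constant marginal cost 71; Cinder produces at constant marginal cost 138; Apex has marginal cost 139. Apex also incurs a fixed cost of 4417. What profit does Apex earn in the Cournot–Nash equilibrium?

Orion's profit: π_O = (436 - 0.5Q)q_O - (71q_O). Setting ∂π_O/∂q_O = 0: 365 - q_O - (1/2)(q_C + q_A) = 0.
Cinder's first-order condition: 298 - q_C - (1/2)(q_O + q_A) = 0.
Apex's first-order condition: 297 - q_A - (1/2)(q_O + q_C) = 0.
Adding the 3 conditions: 960 − Q − Q = 0, i.e. Q = 480.
Back-substituting: q_O = (365 − 240)/(1/2) = 250, q_C = (298 − 240)/(1/2) = 116, q_A = (297 − 240)/(1/2) = 114.
Price P = 436 - (1/2)·480 = 196.
Apex's profit: (196 - 139)·114 - 4417 = 2081.

2081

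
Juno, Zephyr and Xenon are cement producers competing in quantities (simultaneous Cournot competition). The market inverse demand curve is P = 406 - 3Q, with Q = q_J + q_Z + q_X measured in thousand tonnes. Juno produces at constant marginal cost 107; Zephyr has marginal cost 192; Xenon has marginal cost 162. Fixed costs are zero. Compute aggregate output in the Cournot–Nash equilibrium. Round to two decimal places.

Juno's profit: π_J = (406 - 3Q)q_J - (107q_J). Setting ∂π_J/∂q_J = 0: 299 - 6q_J - 3(q_Z + q_X) = 0.
Zephyr's first-order condition: 214 - 6q_Z - 3(q_J + q_X) = 0.
Xenon's profit: π_X = (406 - 3Q)q_X - (162q_X). Setting ∂π_X/∂q_X = 0: 244 - 6q_X - 3(q_J + q_Z) = 0.
Adding the 3 conditions: 757 − 6Q − 6Q = 0, i.e. Q = 757/12.
Back-substituting: q_J = (299 − 757/4)/3 = 439/12, q_Z = (214 − 757/4)/3 = 33/4, q_X = (244 − 757/4)/3 = 73/4.
Total output Q = 439/12 + 33/4 + 73/4 = 757/12.

63.08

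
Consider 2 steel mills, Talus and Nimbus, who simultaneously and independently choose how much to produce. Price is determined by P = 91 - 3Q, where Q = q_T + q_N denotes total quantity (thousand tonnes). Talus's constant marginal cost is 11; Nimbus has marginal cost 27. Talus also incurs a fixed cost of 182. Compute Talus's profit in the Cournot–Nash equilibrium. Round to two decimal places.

Talus's profit: π_T = (91 - 3Q)q_T - (11q_T). Setting ∂π_T/∂q_T = 0: 80 - 6q_T - 3(q_N) = 0.
Nimbus's first-order condition: 64 - 6q_N - 3(q_T) = 0.
Best responses: q_T = (80 - 3q_N)/6, q_N = (64 - 3q_T)/6.
Substituting one into the other gives q_T = 32/3 and q_N = 16/3.
Price P = 91 - 3·16 = 43.
Talus's profit: (43 - 11)·(32/3) - 182 = 478/3.

159.33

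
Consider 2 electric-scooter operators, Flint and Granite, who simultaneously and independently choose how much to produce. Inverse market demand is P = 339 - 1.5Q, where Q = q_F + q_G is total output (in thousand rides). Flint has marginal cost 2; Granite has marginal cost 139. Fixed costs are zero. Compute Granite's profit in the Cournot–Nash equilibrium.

Flint's profit: π_F = (339 - 1.5Q)q_F - (2q_F). Setting ∂π_F/∂q_F = 0: 337 - 3q_F - (3/2)(q_G) = 0.
Granite's profit: π_G = (339 - 1.5Q)q_G - (139q_G). Setting ∂π_G/∂q_G = 0: 200 - 3q_G - (3/2)(q_F) = 0.
Rearranging gives the reaction functions q_F = (337 - (3/2)q_G)/3 and q_G = (200 - (3/2)q_F)/3.
Solving the pair: q_F = 316/3, q_G = 14.
Price P = 339 - (3/2)·(358/3) = 160.
Granite's profit: (160 - 139)·14 = 294.

294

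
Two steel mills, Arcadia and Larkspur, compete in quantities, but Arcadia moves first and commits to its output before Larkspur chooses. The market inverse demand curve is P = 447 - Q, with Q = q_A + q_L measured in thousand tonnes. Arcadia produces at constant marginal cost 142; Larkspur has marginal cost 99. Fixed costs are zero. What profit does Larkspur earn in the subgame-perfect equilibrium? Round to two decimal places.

The follower Larkspur best-responds to any q_A: π_L = (447 - Q)q_L - 99q_L.
∂π_L/∂q_L = 348 - q_A - 2q_L = 0 gives the reaction function q_L = (348 - q_A)/2.
The leader anticipates this reaction. Substituting into P = 447 - Q gives P = 273 - (1/2)q_A, so π_A = (273 - (1/2)q_A)q_A - 142q_A.
Maximising: ∂π_A/∂q_A = 131 - q_A = 0, giving q_A = 131.
Then q_L = (348 - 131)/2 = 217/2.
Price P = 447 - 479/2 = 415/2.
Larkspur's profit: (415/2 - 99)·(217/2) = 11772.2500.

11772.25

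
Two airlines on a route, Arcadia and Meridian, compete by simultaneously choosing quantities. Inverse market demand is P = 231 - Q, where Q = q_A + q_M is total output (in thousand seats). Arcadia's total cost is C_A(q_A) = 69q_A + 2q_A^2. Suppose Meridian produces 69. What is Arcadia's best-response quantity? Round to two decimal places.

15.50

With the rival's output fixed at 69, Arcadia's profit is π_A = (231 - 69 - q_A)q_A - (69q_A + 2q_A²) = (162 - q_A)q_A - (69q_A + 2q_A²).
∂π_A/∂q_A = 93 - 6q_A = 0, so q_A = 31/2.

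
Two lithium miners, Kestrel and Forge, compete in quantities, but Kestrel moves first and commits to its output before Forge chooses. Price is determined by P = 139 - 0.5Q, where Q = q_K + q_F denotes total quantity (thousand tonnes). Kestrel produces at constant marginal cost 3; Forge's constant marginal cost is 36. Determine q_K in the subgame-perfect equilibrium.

169

Solve by backward induction. Given q_K, the follower Forge maximises π_F = (139 - (1/2)q_K - (1/2)q_F)q_F - 36q_F.
Follower FOC: 103 - (1/2)q_K - q_F = 0, so q_F(q_K) = (103 - (1/2)q_K).
The leader anticipates this reaction. Substituting into P = 139 - 0.5Q gives P = 175/2 - (1/4)q_K, so π_K = (175/2 - (1/4)q_K)q_K - 3q_K.
Maximising: ∂π_K/∂q_K = 169/2 - (1/2)q_K = 0, giving q_K = 169.
Then q_F = (103 - (1/2)·169) = 37/2.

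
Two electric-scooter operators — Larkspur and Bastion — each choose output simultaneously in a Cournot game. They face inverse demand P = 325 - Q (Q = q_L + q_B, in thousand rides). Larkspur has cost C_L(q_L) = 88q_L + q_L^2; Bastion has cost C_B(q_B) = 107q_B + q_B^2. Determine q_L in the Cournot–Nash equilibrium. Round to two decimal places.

Larkspur's profit: π_L = (325 - Q)q_L - (88q_L + q_L²). Setting ∂π_L/∂q_L = 0: 237 - 4q_L - (q_B) = 0.
Bastion's profit: π_B = (325 - Q)q_B - (107q_B + q_B²). Setting ∂π_B/∂q_B = 0: 218 - 4q_B - (q_L) = 0.
So q_L = (237 - q_B)/4 and q_B = (218 - q_L)/4.
Solving the pair: q_L = 146/3, q_B = 127/3.

48.67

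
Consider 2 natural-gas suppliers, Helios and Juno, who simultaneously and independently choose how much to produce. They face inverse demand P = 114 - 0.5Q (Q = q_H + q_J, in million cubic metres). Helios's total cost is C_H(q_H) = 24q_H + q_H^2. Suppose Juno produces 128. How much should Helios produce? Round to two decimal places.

8.67

With the rival's output fixed at 128, Helios's profit is π_H = (114 - (1/2)·128 - (1/2)q_H)q_H - (24q_H + q_H²) = (50 - (1/2)q_H)q_H - (24q_H + q_H²).
∂π_H/∂q_H = 26 - 3q_H = 0, so q_H = 26/3.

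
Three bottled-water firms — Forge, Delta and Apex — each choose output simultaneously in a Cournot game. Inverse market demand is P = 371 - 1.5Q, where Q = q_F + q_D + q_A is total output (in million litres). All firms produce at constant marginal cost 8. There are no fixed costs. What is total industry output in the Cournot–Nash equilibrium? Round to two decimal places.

Each firm earns π_i = (371 - 1.5Q)q_i - 8q_i.
Setting ∂π_i/∂q_i = 0 with rivals' quantities fixed: 363 - 3q_i - (3/2)·Σ_{j≠i} q_j = 0.
By symmetry each firm produces the same amount; substituting Σ_{j≠i} q_j = 2q_i yields q_i = 363/6 = 121/2.
Total output Q = 121/2 + 121/2 + 121/2 = 363/2.

181.50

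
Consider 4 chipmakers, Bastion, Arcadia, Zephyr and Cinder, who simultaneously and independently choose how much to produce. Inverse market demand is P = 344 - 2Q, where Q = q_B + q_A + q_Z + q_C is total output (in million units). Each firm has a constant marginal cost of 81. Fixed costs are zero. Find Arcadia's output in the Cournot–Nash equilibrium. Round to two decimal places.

A representative firm's profit is π_i = q_i(344 - 2Q) - 81q_i.
First-order condition (treating rivals' output as given): 263 - 4q_i - 2·Σ_{j≠i} q_j = 0.
By symmetry each firm produces the same amount; substituting Σ_{j≠i} q_j = 3q_i yields q_i = 263/10.

26.30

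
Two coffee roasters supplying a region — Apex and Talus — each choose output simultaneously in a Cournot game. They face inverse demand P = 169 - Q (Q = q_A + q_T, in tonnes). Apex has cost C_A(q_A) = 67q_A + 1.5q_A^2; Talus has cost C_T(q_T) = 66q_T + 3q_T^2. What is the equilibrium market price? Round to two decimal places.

140.13

Apex's profit: π_A = (169 - Q)q_A - (67q_A + (3/2)q_A²). Setting ∂π_A/∂q_A = 0: 102 - 5q_A - (q_T) = 0.
Talus's profit: π_T = (169 - Q)q_T - (66q_T + 3q_T²). Setting ∂π_T/∂q_T = 0: 103 - 8q_T - (q_A) = 0.
Rearranging gives the reaction functions q_A = (102 - q_T)/5 and q_T = (103 - q_A)/8.
Solving the pair: q_A = 713/39, q_T = 413/39.
Total output Q = 1126/39, so price P = 169 - 1126/39 = 140.1282.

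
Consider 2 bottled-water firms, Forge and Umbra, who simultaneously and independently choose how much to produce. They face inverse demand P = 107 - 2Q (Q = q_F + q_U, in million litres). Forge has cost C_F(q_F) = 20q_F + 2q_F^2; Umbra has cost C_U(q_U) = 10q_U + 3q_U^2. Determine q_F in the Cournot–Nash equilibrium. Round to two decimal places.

Forge's profit: π_F = (107 - 2Q)q_F - (20q_F + 2q_F²). Setting ∂π_F/∂q_F = 0: 87 - 8q_F - 2(q_U) = 0.
Umbra's profit: π_U = (107 - 2Q)q_U - (10q_U + 3q_U²). Setting ∂π_U/∂q_U = 0: 97 - 10q_U - 2(q_F) = 0.
Best responses: q_F = (87 - 2q_U)/8, q_U = (97 - 2q_F)/10.
Solving the pair: q_F = 169/19, q_U = 301/38.

8.89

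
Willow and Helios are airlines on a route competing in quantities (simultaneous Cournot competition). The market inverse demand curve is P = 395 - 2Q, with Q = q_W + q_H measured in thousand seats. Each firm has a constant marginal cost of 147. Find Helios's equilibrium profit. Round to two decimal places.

3416.89

A representative firm's profit is π_i = q_i(395 - 2Q) - 147q_i.
Setting ∂π_i/∂q_i = 0 with rivals' quantities fixed: 248 - 4q_i - 2q_j = 0.
By symmetry each firm produces the same amount; substituting q_j = q_i yields q_i = 248/6 = 124/3.
Price P = 395 - 2·(248/3) = 689/3.
Helios's profit: (689/3 - 147)·(124/3) = 3416.8889.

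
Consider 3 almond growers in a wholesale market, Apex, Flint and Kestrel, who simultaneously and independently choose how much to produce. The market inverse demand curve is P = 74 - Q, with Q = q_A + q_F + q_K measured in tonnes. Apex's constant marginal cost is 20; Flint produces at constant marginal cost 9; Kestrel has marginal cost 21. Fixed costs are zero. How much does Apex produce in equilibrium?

11

Apex's profit: π_A = (74 - Q)q_A - (20q_A). Setting ∂π_A/∂q_A = 0: 54 - 2q_A - (q_F + q_K) = 0.
Flint's profit: π_F = (74 - Q)q_F - (9q_F). Setting ∂π_F/∂q_F = 0: 65 - 2q_F - (q_A + q_K) = 0.
Kestrel's profit: π_K = (74 - Q)q_K - (21q_K). Setting ∂π_K/∂q_K = 0: 53 - 2q_K - (q_A + q_F) = 0.
Summing all 3 equations gives 172 − 4Q = 0, hence Q = 43.
Back-substituting: q_A = (54 − 43) = 11, q_F = (65 − 43) = 22, q_K = (53 − 43) = 10.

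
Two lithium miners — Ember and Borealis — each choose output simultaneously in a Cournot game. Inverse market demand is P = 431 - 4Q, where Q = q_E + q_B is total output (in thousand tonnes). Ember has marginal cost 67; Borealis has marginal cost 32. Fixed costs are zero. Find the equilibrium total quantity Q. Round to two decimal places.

Ember's profit: π_E = (431 - 4Q)q_E - (67q_E). Setting ∂π_E/∂q_E = 0: 364 - 8q_E - 4(q_B) = 0.
Borealis's first-order condition: 399 - 8q_B - 4(q_E) = 0.
Best responses: q_E = (364 - 4q_B)/8, q_B = (399 - 4q_E)/8.
Substituting one into the other gives q_E = 329/12 and q_B = 217/6.
Total output Q = 329/12 + 217/6 = 763/12.

63.58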